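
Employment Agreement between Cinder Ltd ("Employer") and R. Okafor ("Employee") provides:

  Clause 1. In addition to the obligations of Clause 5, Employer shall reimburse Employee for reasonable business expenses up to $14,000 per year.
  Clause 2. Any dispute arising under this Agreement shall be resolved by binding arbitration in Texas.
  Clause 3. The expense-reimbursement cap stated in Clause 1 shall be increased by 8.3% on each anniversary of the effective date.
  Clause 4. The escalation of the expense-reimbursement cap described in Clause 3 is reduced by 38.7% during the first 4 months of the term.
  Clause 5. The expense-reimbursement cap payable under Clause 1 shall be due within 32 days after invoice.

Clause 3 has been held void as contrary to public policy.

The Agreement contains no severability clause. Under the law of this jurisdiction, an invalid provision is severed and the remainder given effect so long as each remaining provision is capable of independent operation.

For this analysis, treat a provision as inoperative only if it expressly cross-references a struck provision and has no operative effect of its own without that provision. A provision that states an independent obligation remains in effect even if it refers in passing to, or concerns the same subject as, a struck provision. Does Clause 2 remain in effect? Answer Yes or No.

Clause 3 is struck. The whole of Clause 4 is the introductory reduction to the escalation of the expense-reimbursement cap, defined by reference to Clause 3, so Clause 4 cannot stand once Clause 3 is removed. With no severability clause, the stated default rule severs what cannot stand and enforces each remaining provision that can operate on its own. Clause 1, Clause 2, and Clause 5 remain in effect. Clause 2 is among the surviving provisions, so the answer is yes.

Yes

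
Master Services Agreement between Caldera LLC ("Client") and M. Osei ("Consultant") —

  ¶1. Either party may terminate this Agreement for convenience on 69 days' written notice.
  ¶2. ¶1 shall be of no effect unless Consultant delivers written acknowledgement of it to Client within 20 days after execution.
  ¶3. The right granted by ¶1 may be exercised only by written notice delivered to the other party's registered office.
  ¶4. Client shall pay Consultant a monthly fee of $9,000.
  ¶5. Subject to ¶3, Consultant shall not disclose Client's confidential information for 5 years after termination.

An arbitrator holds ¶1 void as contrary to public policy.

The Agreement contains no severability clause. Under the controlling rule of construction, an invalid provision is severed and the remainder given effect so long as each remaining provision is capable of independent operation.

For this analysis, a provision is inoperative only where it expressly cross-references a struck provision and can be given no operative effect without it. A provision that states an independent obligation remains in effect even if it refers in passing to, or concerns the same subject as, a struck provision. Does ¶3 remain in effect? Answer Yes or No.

No

¶1 is struck. ¶2 has no operative effect of its own apart from ¶1 and is therefore inoperative. ¶3 operates only by reference to ¶1, so it falls with ¶1. Although ¶5 refers to ¶3, its operative terms do not depend on ¶3, so it remains in effect. Under the stated default rule, only provisions that cannot operate independently fall away; the rest are enforced. The provisions still in force are ¶4 and ¶5. ¶3 is among the inoperative provisions, so the answer is no.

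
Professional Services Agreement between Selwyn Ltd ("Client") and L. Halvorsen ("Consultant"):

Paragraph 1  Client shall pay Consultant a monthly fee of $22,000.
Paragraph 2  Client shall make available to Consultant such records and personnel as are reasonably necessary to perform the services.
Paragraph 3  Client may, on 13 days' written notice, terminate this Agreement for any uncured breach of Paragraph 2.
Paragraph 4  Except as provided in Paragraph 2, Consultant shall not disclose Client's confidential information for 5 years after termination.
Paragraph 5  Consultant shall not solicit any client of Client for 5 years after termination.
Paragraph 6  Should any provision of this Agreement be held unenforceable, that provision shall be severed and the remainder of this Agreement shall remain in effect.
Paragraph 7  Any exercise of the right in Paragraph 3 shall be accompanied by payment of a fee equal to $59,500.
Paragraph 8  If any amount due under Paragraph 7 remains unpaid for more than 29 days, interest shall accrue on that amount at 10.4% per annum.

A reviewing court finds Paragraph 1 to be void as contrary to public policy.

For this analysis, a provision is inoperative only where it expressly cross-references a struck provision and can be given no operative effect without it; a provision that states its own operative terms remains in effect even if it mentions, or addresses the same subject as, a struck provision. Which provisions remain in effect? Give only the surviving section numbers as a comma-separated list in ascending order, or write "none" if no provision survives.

Paragraph 1 is struck. No other provision's operative terms depend on Paragraph 1. Under the severability clause in Paragraph 6, the remaining provisions continue in force. Paragraph 2, Paragraph 3, Paragraph 4, Paragraph 5, Paragraph 6, Paragraph 7, and Paragraph 8 remain in effect.

2, 3, 4, 5, 6, 7, 8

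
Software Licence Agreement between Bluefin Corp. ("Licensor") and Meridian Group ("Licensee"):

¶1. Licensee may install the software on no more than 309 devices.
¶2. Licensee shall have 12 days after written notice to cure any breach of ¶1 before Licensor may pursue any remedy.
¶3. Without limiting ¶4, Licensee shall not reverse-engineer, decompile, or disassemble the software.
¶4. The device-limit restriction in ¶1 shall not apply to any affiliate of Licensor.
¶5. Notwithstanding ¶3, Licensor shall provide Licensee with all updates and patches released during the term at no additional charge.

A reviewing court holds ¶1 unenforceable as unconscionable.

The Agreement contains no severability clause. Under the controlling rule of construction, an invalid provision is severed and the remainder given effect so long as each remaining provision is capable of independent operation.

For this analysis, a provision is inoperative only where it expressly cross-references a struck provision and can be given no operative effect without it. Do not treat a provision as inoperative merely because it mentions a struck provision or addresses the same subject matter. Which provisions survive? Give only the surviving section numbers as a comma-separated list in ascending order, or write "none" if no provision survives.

3, 5

¶1 is struck. ¶2 merely fixes the cure period for breach of ¶1; with ¶1 gone it has nothing to operate on and falls away. ¶4 operates only by reference to ¶1, so it falls with ¶1. ¶3 mentions ¶4 but its own obligation stands independently of ¶4, so ¶3 is not affected. With no severability clause, the stated default rule severs what cannot stand and enforces each remaining provision that can operate on its own. The provisions still in force are ¶3 and ¶5.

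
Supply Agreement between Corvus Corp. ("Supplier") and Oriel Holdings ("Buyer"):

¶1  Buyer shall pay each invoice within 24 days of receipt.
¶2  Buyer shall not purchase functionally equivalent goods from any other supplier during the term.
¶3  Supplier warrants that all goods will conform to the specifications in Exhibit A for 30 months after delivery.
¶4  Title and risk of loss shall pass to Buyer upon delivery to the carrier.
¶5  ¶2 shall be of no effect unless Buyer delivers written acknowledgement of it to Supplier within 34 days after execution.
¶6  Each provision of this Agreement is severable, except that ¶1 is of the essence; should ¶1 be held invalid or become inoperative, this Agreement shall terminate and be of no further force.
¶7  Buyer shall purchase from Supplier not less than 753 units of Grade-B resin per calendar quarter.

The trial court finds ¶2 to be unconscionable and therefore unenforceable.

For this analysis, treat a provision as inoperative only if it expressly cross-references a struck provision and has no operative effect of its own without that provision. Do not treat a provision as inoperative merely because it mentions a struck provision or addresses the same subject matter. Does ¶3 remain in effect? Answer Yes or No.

¶2 is struck. ¶5 has no operative effect of its own apart from ¶2 and is therefore inoperative. ¶6 makes ¶1 an essential term, but ¶1 is unaffected, so the severability proviso in ¶6 preserves the remaining provisions. That leaves ¶1, ¶3, ¶4, ¶6, and ¶7 in effect. ¶3 is among the surviving provisions, so the answer is yes.

Yes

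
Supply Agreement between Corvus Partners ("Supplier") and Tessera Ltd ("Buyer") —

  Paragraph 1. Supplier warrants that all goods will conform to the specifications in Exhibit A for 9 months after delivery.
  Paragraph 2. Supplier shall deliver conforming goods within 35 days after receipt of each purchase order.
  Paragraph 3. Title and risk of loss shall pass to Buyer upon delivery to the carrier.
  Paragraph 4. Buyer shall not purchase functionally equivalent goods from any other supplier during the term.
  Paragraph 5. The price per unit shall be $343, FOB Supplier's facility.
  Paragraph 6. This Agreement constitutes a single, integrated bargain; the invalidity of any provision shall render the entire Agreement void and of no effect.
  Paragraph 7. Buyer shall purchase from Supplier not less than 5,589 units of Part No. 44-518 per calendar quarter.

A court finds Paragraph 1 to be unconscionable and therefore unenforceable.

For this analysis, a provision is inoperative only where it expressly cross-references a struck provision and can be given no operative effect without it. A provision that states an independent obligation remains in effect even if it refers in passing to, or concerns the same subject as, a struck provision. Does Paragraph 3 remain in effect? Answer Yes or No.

No

Paragraph 1 is struck. Nothing else in the Agreement is defined by reference to Paragraph 1. Paragraph 6 provides that the Agreement is not severable, so the invalidity of any one provision voids the entire Agreement. No provision of the Agreement survives. Paragraph 3 is among the inoperative provisions, so the answer is no.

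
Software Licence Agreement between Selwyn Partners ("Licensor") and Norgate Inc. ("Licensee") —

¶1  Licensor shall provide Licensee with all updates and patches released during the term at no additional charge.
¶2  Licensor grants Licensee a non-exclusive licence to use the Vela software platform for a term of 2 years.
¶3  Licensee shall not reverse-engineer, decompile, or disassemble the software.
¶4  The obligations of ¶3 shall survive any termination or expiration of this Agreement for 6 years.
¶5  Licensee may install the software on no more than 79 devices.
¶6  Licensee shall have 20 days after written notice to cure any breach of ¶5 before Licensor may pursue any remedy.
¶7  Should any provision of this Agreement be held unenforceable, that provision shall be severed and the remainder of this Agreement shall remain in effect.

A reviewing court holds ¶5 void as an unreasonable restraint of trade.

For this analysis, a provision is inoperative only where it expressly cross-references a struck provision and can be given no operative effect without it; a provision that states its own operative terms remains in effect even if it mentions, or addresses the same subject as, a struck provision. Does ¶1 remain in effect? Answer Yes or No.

Yes

¶5 is struck. ¶6 merely fixes the cure period for breach of ¶5; with ¶5 gone it has nothing to operate on and falls away. ¶7 is a severability clause and preserves every provision that can still be given independent effect. The provisions still in force are ¶1, ¶2, ¶3, ¶4, and ¶7. ¶1 is among the surviving provisions, so the answer is yes.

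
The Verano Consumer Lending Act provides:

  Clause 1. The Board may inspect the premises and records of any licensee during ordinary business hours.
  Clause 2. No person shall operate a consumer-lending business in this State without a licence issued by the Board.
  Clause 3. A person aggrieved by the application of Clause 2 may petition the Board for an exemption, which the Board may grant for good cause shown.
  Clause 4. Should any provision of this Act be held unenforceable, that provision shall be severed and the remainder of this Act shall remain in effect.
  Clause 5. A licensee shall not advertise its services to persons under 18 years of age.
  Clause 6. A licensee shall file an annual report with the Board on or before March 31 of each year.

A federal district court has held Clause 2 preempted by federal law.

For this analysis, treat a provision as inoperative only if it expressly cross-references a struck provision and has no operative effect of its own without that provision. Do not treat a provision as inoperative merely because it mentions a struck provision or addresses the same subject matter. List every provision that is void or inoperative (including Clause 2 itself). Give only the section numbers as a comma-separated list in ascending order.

2, 3

Clause 2 is struck. The only function of Clause 3 is the exemption procedure for Clause 2, so it cannot stand once Clause 2 is removed. Under the severability clause in Clause 4, the remaining provisions continue in force. Clause 1, Clause 4, Clause 5, and Clause 6 remain in effect.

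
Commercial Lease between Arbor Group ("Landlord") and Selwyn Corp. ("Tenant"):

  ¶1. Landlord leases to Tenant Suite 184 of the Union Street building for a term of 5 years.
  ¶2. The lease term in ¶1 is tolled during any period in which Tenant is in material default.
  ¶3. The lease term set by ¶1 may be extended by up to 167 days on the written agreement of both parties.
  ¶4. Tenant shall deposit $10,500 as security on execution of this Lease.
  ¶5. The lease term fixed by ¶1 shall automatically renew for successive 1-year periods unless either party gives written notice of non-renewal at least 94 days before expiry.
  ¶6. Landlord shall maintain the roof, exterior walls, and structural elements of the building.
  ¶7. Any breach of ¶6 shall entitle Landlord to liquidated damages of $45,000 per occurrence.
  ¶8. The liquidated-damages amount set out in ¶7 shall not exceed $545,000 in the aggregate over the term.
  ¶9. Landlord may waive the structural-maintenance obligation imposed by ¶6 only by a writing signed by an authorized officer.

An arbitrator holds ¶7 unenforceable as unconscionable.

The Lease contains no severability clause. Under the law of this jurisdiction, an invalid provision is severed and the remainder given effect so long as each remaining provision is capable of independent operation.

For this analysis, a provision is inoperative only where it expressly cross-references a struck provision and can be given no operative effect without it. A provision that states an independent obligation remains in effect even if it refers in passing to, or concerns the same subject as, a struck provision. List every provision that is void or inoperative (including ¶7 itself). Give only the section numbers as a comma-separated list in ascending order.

7, 8

¶7 is struck. ¶8 operates only by reference to ¶7, so it falls with ¶7. With no severability clause, the stated default rule severs what cannot stand and enforces each remaining provision that can operate on its own. ¶1, ¶2, ¶3, ¶4, ¶5, ¶6, and ¶9 remain in effect.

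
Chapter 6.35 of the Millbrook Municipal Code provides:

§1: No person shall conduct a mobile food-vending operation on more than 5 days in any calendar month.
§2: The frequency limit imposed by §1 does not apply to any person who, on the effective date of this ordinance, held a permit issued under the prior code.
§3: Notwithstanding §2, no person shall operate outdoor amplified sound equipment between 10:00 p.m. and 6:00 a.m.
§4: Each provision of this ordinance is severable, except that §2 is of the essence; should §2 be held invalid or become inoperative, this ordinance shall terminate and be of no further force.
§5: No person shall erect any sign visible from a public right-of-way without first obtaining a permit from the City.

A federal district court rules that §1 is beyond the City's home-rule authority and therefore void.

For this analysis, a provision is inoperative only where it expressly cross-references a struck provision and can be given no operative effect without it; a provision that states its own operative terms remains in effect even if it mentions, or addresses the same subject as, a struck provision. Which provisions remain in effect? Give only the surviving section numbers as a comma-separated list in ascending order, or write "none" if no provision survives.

§1 is struck. The only function of §2 is the grandfather exemption from §1, so it cannot stand once §1 is removed. §4 makes §2 an essential term, and §2 has been rendered inoperative by the cascade; under §4, the entire ordinance is therefore void. No provision of the ordinance survives.

none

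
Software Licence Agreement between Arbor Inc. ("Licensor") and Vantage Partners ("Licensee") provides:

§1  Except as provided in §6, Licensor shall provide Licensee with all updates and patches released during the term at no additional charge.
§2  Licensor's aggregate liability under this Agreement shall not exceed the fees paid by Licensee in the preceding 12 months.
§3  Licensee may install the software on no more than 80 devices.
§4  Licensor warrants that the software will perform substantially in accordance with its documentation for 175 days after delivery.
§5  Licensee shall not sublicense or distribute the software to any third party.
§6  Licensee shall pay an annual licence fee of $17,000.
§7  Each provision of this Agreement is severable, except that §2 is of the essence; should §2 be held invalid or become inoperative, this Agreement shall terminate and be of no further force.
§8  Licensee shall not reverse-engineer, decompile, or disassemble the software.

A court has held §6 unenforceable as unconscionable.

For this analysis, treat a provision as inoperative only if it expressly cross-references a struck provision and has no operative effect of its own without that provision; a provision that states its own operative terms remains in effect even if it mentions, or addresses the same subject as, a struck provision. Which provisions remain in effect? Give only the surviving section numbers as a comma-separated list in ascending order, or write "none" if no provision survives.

§6 is struck. §1 mentions §6 but its own obligation stands independently of §6, so §1 is not affected. Nothing else in the Agreement is defined by reference to §6. §7 makes §2 an essential term, but §2 is unaffected, so the severability proviso in §7 preserves the remaining provisions. That leaves §1, §2, §3, §4, §5, §7, and §8 in effect.

1, 2, 3, 4, 5, 7, 8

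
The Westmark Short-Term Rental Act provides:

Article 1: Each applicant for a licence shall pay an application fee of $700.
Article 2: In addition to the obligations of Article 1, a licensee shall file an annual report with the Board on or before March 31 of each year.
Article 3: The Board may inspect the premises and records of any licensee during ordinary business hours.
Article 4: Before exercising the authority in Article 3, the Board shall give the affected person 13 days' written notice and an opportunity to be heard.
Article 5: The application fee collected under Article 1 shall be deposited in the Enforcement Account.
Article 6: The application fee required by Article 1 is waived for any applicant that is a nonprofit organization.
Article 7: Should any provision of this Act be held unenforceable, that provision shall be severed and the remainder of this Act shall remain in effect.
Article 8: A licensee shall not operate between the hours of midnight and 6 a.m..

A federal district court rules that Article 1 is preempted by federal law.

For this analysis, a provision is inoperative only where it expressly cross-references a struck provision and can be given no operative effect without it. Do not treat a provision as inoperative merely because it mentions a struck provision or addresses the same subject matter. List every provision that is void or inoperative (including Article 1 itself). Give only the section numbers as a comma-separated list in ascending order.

1, 5, 6

Article 1 is struck. The whole of Article 5 is the disposition of the application fee, defined by reference to Article 1, so Article 5 cannot stand once Article 1 is removed. Article 6 operates only by reference to Article 1, so it falls with Article 1. Although Article 2 refers to Article 1, its operative terms do not depend on Article 1, so it remains in effect. Article 7 is a severability clause and preserves every provision that can still be given independent effect. That leaves Article 2, Article 3, Article 4, Article 7, and Article 8 in effect.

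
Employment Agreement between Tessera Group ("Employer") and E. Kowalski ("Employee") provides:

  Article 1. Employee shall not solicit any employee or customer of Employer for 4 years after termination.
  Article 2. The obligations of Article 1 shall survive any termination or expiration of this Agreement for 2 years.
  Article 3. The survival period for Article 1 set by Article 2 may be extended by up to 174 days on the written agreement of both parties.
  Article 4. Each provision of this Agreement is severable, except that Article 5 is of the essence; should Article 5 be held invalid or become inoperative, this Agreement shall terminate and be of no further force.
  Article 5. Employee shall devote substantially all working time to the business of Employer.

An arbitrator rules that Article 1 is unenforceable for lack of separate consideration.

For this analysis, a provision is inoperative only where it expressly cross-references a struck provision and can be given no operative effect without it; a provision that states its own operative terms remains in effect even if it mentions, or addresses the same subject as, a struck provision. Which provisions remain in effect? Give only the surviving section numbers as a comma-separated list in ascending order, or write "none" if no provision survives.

Article 1 is struck. The only function of Article 2 is the survival period for Article 1, so it cannot stand once Article 1 is removed. The whole of Article 3 is the extension of the survival period for Article 1, defined by reference to Article 2, so Article 3 cannot stand once Article 2 is removed. Article 4 makes Article 5 an essential term, but Article 5 is unaffected, so the severability proviso in Article 4 preserves the remaining provisions. Article 4 and Article 5 remain in effect.

4, 5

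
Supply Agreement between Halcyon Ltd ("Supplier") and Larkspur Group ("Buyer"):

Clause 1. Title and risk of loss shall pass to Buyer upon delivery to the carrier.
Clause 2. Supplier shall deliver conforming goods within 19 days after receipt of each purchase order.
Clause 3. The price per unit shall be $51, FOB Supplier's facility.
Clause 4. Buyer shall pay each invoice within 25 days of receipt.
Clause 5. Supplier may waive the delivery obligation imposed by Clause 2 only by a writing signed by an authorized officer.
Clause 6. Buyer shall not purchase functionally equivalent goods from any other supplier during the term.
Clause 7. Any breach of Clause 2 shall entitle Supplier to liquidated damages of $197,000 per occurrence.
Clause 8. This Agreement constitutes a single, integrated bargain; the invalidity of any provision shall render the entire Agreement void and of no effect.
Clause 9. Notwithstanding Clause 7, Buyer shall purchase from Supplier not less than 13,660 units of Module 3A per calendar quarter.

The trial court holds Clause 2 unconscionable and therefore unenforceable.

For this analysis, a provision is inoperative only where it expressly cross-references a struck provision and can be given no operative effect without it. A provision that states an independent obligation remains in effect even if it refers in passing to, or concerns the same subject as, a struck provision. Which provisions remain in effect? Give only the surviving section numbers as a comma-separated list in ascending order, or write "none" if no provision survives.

Clause 2 is struck. Clause 5 merely fixes the waiver condition for Clause 2; with Clause 2 gone it has nothing to operate on and falls away. The whole of Clause 7 is the liquidated-damages amount, defined by reference to Clause 2, so Clause 7 cannot stand once Clause 2 is removed. Clause 8 provides that the Agreement is not severable, so the invalidity of any one provision voids the entire Agreement. No provision of the Agreement survives.

none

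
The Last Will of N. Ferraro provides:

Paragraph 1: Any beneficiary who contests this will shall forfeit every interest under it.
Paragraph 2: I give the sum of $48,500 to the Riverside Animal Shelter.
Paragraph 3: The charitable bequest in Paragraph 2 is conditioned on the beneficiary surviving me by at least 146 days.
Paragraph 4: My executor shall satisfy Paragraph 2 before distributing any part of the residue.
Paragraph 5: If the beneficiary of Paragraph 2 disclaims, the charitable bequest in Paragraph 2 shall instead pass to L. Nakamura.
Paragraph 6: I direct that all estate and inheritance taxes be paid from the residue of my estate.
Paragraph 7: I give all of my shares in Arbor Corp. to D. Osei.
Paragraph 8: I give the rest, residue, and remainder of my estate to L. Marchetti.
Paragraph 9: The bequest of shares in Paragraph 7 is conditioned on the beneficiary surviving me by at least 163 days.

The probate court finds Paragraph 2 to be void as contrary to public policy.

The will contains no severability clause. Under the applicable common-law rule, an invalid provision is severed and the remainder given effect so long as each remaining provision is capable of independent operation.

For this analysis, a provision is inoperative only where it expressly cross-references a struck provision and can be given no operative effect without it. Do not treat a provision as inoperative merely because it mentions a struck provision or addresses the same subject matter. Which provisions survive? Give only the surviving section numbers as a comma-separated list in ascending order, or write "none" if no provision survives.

1, 6, 7, 8, 9

Paragraph 2 is struck. Paragraph 3 has no operative effect of its own apart from Paragraph 2 and is therefore inoperative. The only function of Paragraph 4 is the priority direction for Paragraph 2, so it cannot stand once Paragraph 2 is removed. The only function of Paragraph 5 is the alternative disposition for Paragraph 2, so it cannot stand once Paragraph 2 is removed. Under the stated default rule, only provisions that cannot operate independently fall away; the rest are enforced. That leaves Paragraph 1, Paragraph 6, Paragraph 7, Paragraph 8, and Paragraph 9 in effect.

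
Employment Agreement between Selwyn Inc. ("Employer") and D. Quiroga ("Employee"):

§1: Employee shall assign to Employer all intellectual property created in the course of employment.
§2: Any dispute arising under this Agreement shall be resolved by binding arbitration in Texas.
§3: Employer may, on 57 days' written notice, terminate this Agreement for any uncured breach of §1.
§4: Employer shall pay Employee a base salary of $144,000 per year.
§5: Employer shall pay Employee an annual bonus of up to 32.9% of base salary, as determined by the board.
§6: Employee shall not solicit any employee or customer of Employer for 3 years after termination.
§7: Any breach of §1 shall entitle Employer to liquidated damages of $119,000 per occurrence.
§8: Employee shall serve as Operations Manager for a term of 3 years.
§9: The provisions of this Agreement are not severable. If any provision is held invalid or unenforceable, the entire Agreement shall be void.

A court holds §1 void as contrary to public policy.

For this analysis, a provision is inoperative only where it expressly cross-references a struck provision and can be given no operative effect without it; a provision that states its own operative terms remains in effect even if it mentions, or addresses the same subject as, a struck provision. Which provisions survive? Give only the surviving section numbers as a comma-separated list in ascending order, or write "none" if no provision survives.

none

§1 is struck. The only function of §3 is the termination right for breach of §1, so it cannot stand once §1 is removed. The whole of §7 is the liquidated-damages amount, defined by reference to §1, so §7 cannot stand once §1 is removed. §9 provides that the Agreement is not severable, so the invalidity of any one provision voids the entire Agreement. No provision of the Agreement survives.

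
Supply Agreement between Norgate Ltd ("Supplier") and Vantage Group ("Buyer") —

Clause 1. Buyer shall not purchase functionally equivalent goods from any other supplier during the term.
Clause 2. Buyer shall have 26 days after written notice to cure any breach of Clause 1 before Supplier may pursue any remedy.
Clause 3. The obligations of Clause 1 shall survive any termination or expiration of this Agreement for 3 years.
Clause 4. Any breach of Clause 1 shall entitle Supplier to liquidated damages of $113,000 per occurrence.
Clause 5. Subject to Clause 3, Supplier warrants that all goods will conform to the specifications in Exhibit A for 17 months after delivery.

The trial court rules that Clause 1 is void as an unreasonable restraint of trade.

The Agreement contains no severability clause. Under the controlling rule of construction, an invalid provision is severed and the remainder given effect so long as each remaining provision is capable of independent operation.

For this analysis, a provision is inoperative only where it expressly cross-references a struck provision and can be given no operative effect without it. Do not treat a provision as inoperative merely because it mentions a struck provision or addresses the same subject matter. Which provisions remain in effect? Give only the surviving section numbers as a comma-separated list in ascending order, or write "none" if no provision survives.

5

Clause 1 is struck. Clause 2 merely fixes the cure period for breach of Clause 1; with Clause 1 gone it has nothing to operate on and falls away. Clause 3 merely fixes the survival period for Clause 1; with Clause 1 gone it has nothing to operate on and falls away. The whole of Clause 4 is the liquidated-damages amount, defined by reference to Clause 1, so Clause 4 cannot stand once Clause 1 is removed. Although Clause 5 refers to Clause 3, its operative terms do not depend on Clause 3, so it remains in effect. With no severability clause, the stated default rule severs what cannot stand and enforces each remaining provision that can operate on its own. Only Clause 5 remains in effect.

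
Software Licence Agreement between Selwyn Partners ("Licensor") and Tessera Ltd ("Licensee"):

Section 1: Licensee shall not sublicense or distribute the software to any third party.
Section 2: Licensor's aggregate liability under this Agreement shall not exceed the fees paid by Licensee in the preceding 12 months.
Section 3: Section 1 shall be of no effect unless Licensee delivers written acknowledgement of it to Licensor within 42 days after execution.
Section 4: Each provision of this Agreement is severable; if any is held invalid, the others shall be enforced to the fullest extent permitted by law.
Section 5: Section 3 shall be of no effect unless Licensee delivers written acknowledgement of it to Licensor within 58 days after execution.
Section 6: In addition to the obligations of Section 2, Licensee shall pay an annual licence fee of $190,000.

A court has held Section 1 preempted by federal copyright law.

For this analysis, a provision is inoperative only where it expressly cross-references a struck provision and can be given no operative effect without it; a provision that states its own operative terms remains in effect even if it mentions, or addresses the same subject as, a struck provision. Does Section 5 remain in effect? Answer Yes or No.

No

Section 1 is struck. Section 3 has no operative effect of its own apart from Section 1 and is therefore inoperative. Section 5 merely fixes the acknowledgement condition for Section 3; with Section 3 gone it has nothing to operate on and falls away. Under the severability clause in Section 4, the remaining provisions continue in force. That leaves Section 2, Section 4, and Section 6 in effect. Section 5 is among the inoperative provisions, so the answer is no.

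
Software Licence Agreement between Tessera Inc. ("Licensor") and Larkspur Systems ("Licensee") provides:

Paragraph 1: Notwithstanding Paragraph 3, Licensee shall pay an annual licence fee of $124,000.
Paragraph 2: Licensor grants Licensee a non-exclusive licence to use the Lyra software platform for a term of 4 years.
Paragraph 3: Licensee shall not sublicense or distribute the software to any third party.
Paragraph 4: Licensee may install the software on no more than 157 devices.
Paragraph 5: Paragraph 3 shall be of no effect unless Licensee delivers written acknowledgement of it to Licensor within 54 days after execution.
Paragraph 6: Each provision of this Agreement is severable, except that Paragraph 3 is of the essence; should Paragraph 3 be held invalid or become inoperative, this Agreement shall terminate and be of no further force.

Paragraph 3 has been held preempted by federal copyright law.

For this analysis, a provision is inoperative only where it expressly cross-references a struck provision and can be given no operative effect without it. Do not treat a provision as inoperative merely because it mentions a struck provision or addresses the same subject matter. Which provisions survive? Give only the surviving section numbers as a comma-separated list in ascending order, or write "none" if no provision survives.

Paragraph 3 is struck. Paragraph 5 has no operative effect of its own apart from Paragraph 3 and is therefore inoperative. Paragraph 6 makes Paragraph 3 an essential term, and Paragraph 3 is the provision held invalid; under Paragraph 6, the entire Agreement is therefore void. No provision of the Agreement survives.

none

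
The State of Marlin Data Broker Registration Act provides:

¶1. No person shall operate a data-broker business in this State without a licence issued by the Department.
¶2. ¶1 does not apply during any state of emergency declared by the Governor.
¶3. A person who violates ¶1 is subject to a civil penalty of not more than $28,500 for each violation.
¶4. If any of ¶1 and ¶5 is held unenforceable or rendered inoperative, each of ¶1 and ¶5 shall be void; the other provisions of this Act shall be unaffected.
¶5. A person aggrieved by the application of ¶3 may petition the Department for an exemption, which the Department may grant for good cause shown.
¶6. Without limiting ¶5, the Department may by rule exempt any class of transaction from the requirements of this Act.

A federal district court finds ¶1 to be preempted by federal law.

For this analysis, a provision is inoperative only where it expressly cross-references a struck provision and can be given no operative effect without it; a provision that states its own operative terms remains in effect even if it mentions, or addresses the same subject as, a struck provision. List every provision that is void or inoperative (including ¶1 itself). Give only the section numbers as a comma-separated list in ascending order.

1, 2, 3, 5

¶1 is struck. The only function of ¶2 is the emergency suspension of ¶1, so it cannot stand once ¶1 is removed. The only function of ¶3 is the civil penalty for violating ¶1, so it cannot stand once ¶1 is removed. ¶5 has no operative effect of its own apart from ¶3 and is therefore inoperative. Although ¶6 refers to ¶5, its operative terms do not depend on ¶5, so it remains in effect. ¶4 declares ¶1 and ¶5 mutually dependent; since one of them has fallen, all of them are of no effect. The remainder continues in force under ¶4. That leaves ¶4 and ¶6 in effect.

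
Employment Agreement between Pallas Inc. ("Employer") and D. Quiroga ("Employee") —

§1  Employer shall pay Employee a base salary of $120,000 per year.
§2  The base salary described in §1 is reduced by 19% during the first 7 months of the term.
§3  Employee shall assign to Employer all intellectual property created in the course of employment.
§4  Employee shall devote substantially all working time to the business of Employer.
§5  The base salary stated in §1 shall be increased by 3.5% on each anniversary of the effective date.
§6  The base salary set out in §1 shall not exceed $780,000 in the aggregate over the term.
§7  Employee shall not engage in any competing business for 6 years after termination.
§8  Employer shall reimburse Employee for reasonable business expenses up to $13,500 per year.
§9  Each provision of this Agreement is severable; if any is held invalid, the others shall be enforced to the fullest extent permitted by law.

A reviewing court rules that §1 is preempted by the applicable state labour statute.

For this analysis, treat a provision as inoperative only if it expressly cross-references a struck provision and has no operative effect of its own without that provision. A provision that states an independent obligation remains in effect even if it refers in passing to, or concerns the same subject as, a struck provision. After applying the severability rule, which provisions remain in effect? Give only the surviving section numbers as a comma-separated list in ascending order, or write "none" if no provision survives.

§1 is struck. §2 does nothing except set the introductory reduction to the base salary by reference to §1; with §1 gone it has no independent effect and is inoperative. §5 operates only by reference to §1, so it falls with §1. The whole of §6 is the aggregate cap on the base salary, defined by reference to §1, so §6 cannot stand once §1 is removed. §9 is a severability clause and preserves every provision that can still be given independent effect. §3, §4, §7, §8, and §9 remain in effect.

3, 4, 7, 8, 9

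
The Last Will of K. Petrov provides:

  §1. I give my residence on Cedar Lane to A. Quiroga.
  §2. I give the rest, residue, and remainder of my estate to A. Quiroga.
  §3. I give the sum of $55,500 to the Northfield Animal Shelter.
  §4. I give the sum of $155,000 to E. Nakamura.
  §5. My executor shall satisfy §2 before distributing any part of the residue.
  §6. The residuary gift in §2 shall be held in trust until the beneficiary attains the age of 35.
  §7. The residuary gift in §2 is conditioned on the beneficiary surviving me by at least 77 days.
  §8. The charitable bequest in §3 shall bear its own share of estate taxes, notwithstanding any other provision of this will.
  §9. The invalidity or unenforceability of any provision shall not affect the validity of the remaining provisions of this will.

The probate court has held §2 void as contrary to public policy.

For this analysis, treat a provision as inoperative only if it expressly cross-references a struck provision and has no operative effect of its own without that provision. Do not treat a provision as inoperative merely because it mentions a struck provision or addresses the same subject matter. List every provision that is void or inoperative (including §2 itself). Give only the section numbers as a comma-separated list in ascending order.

§2 is struck. §5 operates only by reference to §2, so it falls with §2. §6 merely fixes the trust for §2; with §2 gone it has nothing to operate on and falls away. §7 has no operative effect of its own apart from §2 and is therefore inoperative. Under the severability clause in §9, the remaining provisions continue in force. The provisions still in force are §1, §3, §4, §8, and §9.

2, 5, 6, 7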